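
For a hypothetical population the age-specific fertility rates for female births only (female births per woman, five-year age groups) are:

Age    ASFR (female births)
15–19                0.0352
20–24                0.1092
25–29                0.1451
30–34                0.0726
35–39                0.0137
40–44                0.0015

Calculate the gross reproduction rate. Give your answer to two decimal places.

1.89

Sum of female ASFRs = 0.0352 + 0.1092 + 0.1451 + 0.0726 + 0.0137 + 0.0015 = 0.3773
GRR = 5 × 0.3773 = 1.8865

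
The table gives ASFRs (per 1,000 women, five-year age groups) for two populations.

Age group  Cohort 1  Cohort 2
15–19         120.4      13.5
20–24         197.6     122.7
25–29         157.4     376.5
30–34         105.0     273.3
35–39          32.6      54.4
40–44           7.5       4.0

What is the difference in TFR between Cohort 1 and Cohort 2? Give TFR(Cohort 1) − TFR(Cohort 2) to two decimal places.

Cohort 1:
  Sum of ASFRs = 120.4 + 197.6 + 157.4 + 105.0 + 32.6 + 7.5 = 620.5
  TFR = 5 × 620.5 / 1000 = 3.1025
Cohort 2:
  Sum of ASFRs = 13.5 + 122.7 + 376.5 + 273.3 + 54.4 + 4.0 = 844.4
  TFR = 5 × 844.4 / 1000 = 4.222
Difference = 3.1025 − 4.222 = -1.1195

-1.12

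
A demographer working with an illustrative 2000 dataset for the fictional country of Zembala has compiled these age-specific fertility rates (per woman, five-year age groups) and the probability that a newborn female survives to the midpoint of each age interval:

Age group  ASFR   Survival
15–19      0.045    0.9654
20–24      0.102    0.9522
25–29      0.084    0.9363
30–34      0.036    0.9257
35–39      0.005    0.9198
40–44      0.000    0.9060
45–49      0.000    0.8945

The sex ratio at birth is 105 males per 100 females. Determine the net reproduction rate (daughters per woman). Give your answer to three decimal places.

Proportion female at birth = 100 / (100 + 105) = 0.48780.
Survival-weighted fertility by age (5·fₓ·Sₓ):
  15–19: 5 × 0.045 × 0.9654 = 0.21722
  20–24: 5 × 0.102 × 0.9522 = 0.48562
  25–29: 5 × 0.084 × 0.9363 = 0.39325
  30–34: 5 × 0.036 × 0.9257 = 0.16663
  35–39: 5 × 0.005 × 0.9198 = 0.02300
  40–44: 5 × 0.000 × 0.9060 = 0.00000
  45–49: 5 × 0.000 × 0.8945 = 0.00000
Sum = 1.28572
NRR = 0.48780 × 1.28572 = 0.62717
NRR < 1, so the cohort does not fully replace itself.

0.627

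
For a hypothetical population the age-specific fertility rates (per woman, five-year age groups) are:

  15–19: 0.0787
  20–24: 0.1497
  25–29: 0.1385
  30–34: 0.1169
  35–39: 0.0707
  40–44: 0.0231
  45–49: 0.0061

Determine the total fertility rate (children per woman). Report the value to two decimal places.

Sum of ASFRs = 0.0787 + 0.1497 + 0.1385 + 0.1169 + 0.0707 + 0.0231 + 0.0061 = 0.5837
TFR = 5 × 0.5837 = 2.9185

2.92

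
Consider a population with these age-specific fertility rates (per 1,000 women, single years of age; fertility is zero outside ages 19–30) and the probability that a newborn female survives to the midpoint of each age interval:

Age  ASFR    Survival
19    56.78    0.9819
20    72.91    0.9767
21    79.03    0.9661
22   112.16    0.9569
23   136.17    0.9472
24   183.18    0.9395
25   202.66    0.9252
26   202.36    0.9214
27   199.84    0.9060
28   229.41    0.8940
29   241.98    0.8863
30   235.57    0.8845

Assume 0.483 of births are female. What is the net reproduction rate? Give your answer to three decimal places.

Proportion female at birth = 0.483.
Per-age-group product (1 × ASFR × survival probability):
  19: 1 × 56.78/1000 × 0.9819 = 0.05575
  20: 1 × 72.91/1000 × 0.9767 = 0.07121
  21: 1 × 79.03/1000 × 0.9661 = 0.07635
  22: 1 × 112.16/1000 × 0.9569 = 0.10733
  23: 1 × 136.17/1000 × 0.9472 = 0.12898
  24: 1 × 183.18/1000 × 0.9395 = 0.17210
  25: 1 × 202.66/1000 × 0.9252 = 0.18750
  26: 1 × 202.36/1000 × 0.9214 = 0.18645
  27: 1 × 199.84/1000 × 0.9060 = 0.18106
  28: 1 × 229.41/1000 × 0.8940 = 0.20509
  29: 1 × 241.98/1000 × 0.8863 = 0.21447
  30: 1 × 235.57/1000 × 0.8845 = 0.20836
Sum = 1.79465
NRR = 0.483 × 1.79465 = 0.86682
An NRR under 1 implies long-run decline under these rates.

0.867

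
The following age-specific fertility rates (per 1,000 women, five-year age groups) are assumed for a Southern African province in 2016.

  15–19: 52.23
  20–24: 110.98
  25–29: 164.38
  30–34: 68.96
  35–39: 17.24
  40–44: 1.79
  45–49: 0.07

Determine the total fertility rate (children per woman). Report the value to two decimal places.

2.08

Sum of ASFRs = 52.23 + 110.98 + 164.38 + 68.96 + 17.24 + 1.79 + 0.07 = 415.65
TFR = 5 × 415.65 / 1000 = 2.07825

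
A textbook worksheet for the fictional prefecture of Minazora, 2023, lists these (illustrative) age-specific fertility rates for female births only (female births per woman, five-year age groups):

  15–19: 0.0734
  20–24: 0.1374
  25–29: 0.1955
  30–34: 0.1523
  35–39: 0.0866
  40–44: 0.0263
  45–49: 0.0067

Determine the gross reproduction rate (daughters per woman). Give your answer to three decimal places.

3.391

Sum of female ASFRs = 0.0734 + 0.1374 + 0.1955 + 0.1523 + 0.0866 + 0.0263 + 0.0067 = 0.6782
GRR = 5 × 0.6782 = 3.391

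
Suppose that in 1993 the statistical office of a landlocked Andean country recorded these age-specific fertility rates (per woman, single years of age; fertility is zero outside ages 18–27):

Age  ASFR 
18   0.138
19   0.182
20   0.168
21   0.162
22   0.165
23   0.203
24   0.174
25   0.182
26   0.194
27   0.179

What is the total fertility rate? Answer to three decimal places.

1.747

Sum of ASFRs = 0.138 + 0.182 + 0.168 + 0.162 + 0.165 + 0.203 + 0.174 + 0.182 + 0.194 + 0.179 = 1.747
TFR = 1.747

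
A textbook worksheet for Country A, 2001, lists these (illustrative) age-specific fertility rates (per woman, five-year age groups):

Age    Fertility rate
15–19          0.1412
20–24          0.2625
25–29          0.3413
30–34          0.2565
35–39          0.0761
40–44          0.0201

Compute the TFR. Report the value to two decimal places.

Sum of ASFRs = 0.1412 + 0.2625 + 0.3413 + 0.2565 + 0.0761 + 0.0201 = 1.0977
TFR = 5 × 1.0977 = 5.4885

5.49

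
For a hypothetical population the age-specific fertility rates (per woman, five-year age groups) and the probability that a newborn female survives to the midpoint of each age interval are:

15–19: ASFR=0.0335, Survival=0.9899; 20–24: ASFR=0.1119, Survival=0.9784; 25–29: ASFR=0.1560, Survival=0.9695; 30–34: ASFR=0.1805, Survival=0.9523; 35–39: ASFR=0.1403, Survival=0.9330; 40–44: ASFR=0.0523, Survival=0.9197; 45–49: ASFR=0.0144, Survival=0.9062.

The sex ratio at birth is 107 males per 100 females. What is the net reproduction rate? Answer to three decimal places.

Proportion female at birth = 100 / (100 + 107) = 0.48309.
Per-age-group product (5 × ASFR × survival probability):
  15–19: 5 × 0.0335 × 0.9899 = 0.16581
  20–24: 5 × 0.1119 × 0.9784 = 0.54741
  25–29: 5 × 0.1560 × 0.9695 = 0.75621
  30–34: 5 × 0.1805 × 0.9523 = 0.85945
  35–39: 5 × 0.1403 × 0.9330 = 0.65450
  40–44: 5 × 0.0523 × 0.9197 = 0.24050
  45–49: 5 × 0.0144 × 0.9062 = 0.06525
Sum = 3.28913
NRR = 0.48309 × 3.28913 = 1.58895
With NRR above 1 the population is above replacement fertility.

1.589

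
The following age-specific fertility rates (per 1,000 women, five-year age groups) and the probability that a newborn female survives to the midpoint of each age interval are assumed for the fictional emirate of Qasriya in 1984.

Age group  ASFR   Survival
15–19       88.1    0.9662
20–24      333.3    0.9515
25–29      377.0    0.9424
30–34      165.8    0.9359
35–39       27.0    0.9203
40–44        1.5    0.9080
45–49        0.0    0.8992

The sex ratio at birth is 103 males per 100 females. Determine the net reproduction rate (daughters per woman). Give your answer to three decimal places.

2.313

Proportion female at birth = 100 / (100 + 103) = 0.49261.
Survival-weighted fertility by age (5·fₓ·Sₓ):
  15–19: 5 × 88.1/1000 × 0.9662 = 0.42561
  20–24: 5 × 333.3/1000 × 0.9515 = 1.58567
  25–29: 5 × 377.0/1000 × 0.9424 = 1.77642
  30–34: 5 × 165.8/1000 × 0.9359 = 0.77586
  35–39: 5 × 27.0/1000 × 0.9203 = 0.12424
  40–44: 5 × 1.5/1000 × 0.9080 = 0.00681
  45–49: 5 × 0.0/1000 × 0.8992 = 0.00000
Sum = 4.69461
NRR = 0.49261 × 4.69461 = 2.31261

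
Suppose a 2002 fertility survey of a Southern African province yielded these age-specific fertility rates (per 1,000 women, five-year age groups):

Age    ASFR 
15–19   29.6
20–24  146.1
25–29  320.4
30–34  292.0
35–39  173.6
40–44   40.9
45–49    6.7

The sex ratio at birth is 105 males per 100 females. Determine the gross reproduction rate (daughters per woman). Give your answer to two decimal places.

2.46

Proportion female at birth = 100 / (100 + 105) = 0.48780.
Sum of ASFRs = 29.6 + 146.1 + 320.4 + 292.0 + 173.6 + 40.9 + 6.7 = 1009.3
TFR = 5 × 1009.3 / 1000 = 5.0465
GRR = 0.48780 × 5.0465 = 2.46168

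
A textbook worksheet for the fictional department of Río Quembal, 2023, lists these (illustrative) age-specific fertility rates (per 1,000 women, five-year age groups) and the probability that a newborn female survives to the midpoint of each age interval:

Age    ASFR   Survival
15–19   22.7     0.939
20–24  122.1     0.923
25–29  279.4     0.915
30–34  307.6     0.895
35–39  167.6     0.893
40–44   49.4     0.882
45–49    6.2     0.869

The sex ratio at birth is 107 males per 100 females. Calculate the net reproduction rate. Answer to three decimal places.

Proportion female at birth = 100 / (100 + 107) = 0.48309.
Weighting each age-specific rate by interval width and survival:
  15–19: 5 × 22.7/1000 × 0.939 = 0.10658
  20–24: 5 × 122.1/1000 × 0.923 = 0.56349
  25–29: 5 × 279.4/1000 × 0.915 = 1.27826
  30–34: 5 × 307.6/1000 × 0.895 = 1.37651
  35–39: 5 × 167.6/1000 × 0.893 = 0.74833
  40–44: 5 × 49.4/1000 × 0.882 = 0.21785
  45–49: 5 × 6.2/1000 × 0.869 = 0.02694
Sum = 4.31796
NRR = 0.48309 × 4.31796 = 2.08596

2.086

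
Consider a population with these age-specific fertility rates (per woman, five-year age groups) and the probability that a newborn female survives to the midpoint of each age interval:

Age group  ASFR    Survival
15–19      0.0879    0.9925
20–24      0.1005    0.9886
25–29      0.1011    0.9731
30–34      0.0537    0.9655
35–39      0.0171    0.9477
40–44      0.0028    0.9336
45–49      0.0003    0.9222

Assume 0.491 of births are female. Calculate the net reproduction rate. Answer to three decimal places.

Proportion female at birth = 0.491.
Survival-weighted fertility by age (5·fₓ·Sₓ):
  15–19: 5 × 0.0879 × 0.9925 = 0.43620
  20–24: 5 × 0.1005 × 0.9886 = 0.49677
  25–29: 5 × 0.1011 × 0.9731 = 0.49190
  30–34: 5 × 0.0537 × 0.9655 = 0.25924
  35–39: 5 × 0.0171 × 0.9477 = 0.08103
  40–44: 5 × 0.0028 × 0.9336 = 0.01307
  45–49: 5 × 0.0003 × 0.9222 = 0.00138
Sum = 1.77959
NRR = 0.491 × 1.77959 = 0.87378
With NRR below 1 the population is below replacement fertility.

0.874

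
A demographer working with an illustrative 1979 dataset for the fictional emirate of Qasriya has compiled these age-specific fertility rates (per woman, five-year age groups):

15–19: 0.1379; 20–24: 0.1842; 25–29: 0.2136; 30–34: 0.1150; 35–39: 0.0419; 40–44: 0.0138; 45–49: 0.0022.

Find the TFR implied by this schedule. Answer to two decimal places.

3.54

Sum of ASFRs = 0.1379 + 0.1842 + 0.2136 + 0.1150 + 0.0419 + 0.0138 + 0.0022 = 0.7086
TFR = 5 × 0.7086 = 3.543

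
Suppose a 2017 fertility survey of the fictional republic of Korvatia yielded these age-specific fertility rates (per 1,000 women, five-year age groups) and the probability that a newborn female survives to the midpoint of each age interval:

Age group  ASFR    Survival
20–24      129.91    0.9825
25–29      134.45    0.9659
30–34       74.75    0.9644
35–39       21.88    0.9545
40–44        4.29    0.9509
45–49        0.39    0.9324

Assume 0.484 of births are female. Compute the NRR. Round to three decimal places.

Proportion female at birth = 0.484.
Each age group contributes 5 × ASFR × survival:
  20–24: 5 × 129.91/1000 × 0.9825 = 0.63818
  25–29: 5 × 134.45/1000 × 0.9659 = 0.64933
  30–34: 5 × 74.75/1000 × 0.9644 = 0.36044
  35–39: 5 × 21.88/1000 × 0.9545 = 0.10442
  40–44: 5 × 4.29/1000 × 0.9509 = 0.02040
  45–49: 5 × 0.39/1000 × 0.9324 = 0.00182
Sum = 1.77459
NRR = 0.484 × 1.77459 = 0.85890
NRR < 1, so the cohort does not fully replace itself.

0.859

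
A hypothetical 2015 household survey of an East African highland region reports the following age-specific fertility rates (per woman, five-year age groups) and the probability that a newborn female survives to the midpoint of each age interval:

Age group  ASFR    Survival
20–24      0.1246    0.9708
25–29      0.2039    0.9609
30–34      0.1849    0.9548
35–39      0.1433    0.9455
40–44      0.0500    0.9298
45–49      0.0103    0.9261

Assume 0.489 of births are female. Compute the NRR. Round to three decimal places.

Proportion female at birth = 0.489.
Per-age-group product (5 × ASFR × survival probability):
  20–24: 5 × 0.1246 × 0.9708 = 0.60481
  25–29: 5 × 0.2039 × 0.9609 = 0.97964
  30–34: 5 × 0.1849 × 0.9548 = 0.88271
  35–39: 5 × 0.1433 × 0.9455 = 0.67745
  40–44: 5 × 0.0500 × 0.9298 = 0.23245
  45–49: 5 × 0.0103 × 0.9261 = 0.04769
Sum = 3.42475
NRR = 0.489 × 3.42475 = 1.67470
NRR > 1, so each generation more than replaces itself.

1.675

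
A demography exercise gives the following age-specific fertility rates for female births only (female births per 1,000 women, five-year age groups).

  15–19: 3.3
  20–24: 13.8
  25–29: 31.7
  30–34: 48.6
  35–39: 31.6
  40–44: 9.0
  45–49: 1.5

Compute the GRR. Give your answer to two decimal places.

Sum of female ASFRs = 3.3 + 13.8 + 31.7 + 48.6 + 31.6 + 9.0 + 1.5 = 139.5
GRR = 5 × 139.5 / 1000 = 0.6975

0.70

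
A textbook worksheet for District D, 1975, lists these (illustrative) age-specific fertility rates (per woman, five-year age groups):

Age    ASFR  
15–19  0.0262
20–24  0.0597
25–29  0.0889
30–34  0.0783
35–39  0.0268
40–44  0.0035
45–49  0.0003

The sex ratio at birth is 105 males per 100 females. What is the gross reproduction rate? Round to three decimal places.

Proportion female at birth = 100 / (100 + 105) = 0.48780.
Sum of ASFRs = 0.0262 + 0.0597 + 0.0889 + 0.0783 + 0.0268 + 0.0035 + 0.0003 = 0.2837
TFR = 5 × 0.2837 = 1.4185
GRR = 0.48780 × 1.4185 = 0.69194

0.692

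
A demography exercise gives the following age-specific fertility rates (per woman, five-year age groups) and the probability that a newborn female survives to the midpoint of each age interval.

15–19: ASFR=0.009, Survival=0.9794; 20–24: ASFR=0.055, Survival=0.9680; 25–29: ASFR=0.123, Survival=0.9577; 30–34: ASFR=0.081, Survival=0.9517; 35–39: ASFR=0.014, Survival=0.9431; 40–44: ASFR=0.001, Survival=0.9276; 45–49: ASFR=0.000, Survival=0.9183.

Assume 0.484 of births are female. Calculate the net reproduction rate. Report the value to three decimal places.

0.656

Proportion female at birth = 0.484.
Survival-weighted fertility by age (5·fₓ·Sₓ):
  15–19: 5 × 0.009 × 0.9794 = 0.04407
  20–24: 5 × 0.055 × 0.9680 = 0.26620
  25–29: 5 × 0.123 × 0.9577 = 0.58899
  30–34: 5 × 0.081 × 0.9517 = 0.38544
  35–39: 5 × 0.014 × 0.9431 = 0.06602
  40–44: 5 × 0.001 × 0.9276 = 0.00464
  45–49: 5 × 0.000 × 0.9183 = 0.00000
Sum = 1.35536
NRR = 0.484 × 1.35536 = 0.65599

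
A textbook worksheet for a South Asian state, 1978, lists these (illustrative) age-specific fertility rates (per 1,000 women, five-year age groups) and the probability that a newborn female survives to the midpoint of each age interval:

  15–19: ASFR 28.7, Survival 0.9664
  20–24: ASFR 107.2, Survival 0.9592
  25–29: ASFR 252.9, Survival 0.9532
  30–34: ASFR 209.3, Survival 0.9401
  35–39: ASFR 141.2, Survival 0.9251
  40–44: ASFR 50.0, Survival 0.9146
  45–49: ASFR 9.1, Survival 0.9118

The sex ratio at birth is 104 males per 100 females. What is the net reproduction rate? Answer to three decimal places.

Proportion female at birth = 100 / (100 + 104) = 0.49020.
Per-age-group product (5 × ASFR × survival probability):
  15–19: 5 × 28.7/1000 × 0.9664 = 0.13868
  20–24: 5 × 107.2/1000 × 0.9592 = 0.51413
  25–29: 5 × 252.9/1000 × 0.9532 = 1.20532
  30–34: 5 × 209.3/1000 × 0.9401 = 0.98381
  35–39: 5 × 141.2/1000 × 0.9251 = 0.65312
  40–44: 5 × 50.0/1000 × 0.9146 = 0.22865
  45–49: 5 × 9.1/1000 × 0.9118 = 0.04149
Sum = 3.76520
NRR = 0.49020 × 3.76520 = 1.84570
An NRR exceeding 1 indicates intrinsic growth under these rates.

1.846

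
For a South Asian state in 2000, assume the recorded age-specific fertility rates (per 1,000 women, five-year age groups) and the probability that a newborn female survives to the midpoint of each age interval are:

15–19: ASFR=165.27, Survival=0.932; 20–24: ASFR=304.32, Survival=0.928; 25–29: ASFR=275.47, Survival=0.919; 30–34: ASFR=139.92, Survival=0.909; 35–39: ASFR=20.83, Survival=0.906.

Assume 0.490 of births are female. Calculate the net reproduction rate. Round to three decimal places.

Proportion female at birth = 0.490.
Per-age-group product (5 × ASFR × survival probability):
  15–19: 5 × 165.27/1000 × 0.932 = 0.77016
  20–24: 5 × 304.32/1000 × 0.928 = 1.41204
  25–29: 5 × 275.47/1000 × 0.919 = 1.26578
  30–34: 5 × 139.92/1000 × 0.909 = 0.63594
  35–39: 5 × 20.83/1000 × 0.906 = 0.09436
Sum = 4.17828
NRR = 0.490 × 4.17828 = 2.04736

2.047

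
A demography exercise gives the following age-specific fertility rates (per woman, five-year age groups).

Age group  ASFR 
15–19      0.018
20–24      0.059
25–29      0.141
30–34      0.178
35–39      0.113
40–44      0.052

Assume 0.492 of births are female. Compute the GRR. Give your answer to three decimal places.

1.380

Proportion female at birth = 0.492.
Sum of ASFRs = 0.018 + 0.059 + 0.141 + 0.178 + 0.113 + 0.052 = 0.561
TFR = 5 × 0.561 = 2.805
GRR = 0.492 × 2.805 = 1.38006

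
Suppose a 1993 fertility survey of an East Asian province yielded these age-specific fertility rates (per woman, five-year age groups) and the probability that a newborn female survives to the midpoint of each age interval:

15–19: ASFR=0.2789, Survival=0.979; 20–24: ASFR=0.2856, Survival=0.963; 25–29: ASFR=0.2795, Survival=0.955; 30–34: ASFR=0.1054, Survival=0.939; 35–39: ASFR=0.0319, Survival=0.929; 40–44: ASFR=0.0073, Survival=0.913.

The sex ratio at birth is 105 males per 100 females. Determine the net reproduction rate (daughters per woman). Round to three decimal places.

2.318

Proportion female at birth = 100 / (100 + 105) = 0.48780.
Each age group contributes 5 × ASFR × survival:
  15–19: 5 × 0.2789 × 0.979 = 1.36522
  20–24: 5 × 0.2856 × 0.963 = 1.37516
  25–29: 5 × 0.2795 × 0.955 = 1.33461
  30–34: 5 × 0.1054 × 0.939 = 0.49485
  35–39: 5 × 0.0319 × 0.929 = 0.14818
  40–44: 5 × 0.0073 × 0.913 = 0.03332
Sum = 4.75134
NRR = 0.48780 × 4.75134 = 2.31770
An NRR exceeding 1 indicates intrinsic growth under these rates.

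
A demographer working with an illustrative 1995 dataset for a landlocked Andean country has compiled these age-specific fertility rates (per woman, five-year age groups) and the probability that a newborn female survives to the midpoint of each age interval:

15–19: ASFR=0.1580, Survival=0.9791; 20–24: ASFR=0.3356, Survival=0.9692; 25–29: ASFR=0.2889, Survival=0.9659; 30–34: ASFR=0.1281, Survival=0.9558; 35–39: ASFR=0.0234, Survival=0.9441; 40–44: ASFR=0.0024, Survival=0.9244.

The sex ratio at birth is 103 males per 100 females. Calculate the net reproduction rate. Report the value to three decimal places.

2.231

Proportion female at birth = 100 / (100 + 103) = 0.49261.
Weighting each age-specific rate by interval width and survival:
  15–19: 5 × 0.1580 × 0.9791 = 0.77349
  20–24: 5 × 0.3356 × 0.9692 = 1.62632
  25–29: 5 × 0.2889 × 0.9659 = 1.39524
  30–34: 5 × 0.1281 × 0.9558 = 0.61219
  35–39: 5 × 0.0234 × 0.9441 = 0.11046
  40–44: 5 × 0.0024 × 0.9244 = 0.01109
Sum = 4.52879
NRR = 0.49261 × 4.52879 = 2.23093
NRR > 1, so each generation more than replaces itself.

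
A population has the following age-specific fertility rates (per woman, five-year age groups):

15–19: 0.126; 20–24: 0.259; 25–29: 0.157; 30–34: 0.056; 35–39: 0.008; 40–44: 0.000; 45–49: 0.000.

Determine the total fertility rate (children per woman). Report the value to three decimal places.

3.030

Sum of ASFRs = 0.126 + 0.259 + 0.157 + 0.056 + 0.008 + 0.000 + 0.000 = 0.606
TFR = 5 × 0.606 = 3.03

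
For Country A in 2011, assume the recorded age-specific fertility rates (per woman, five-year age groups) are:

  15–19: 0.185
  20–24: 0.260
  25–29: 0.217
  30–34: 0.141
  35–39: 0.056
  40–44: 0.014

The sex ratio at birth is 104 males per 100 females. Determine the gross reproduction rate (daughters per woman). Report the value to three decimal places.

2.140

Proportion female at birth = 100 / (100 + 104) = 0.49020.
Sum of ASFRs = 0.185 + 0.260 + 0.217 + 0.141 + 0.056 + 0.014 = 0.873
TFR = 5 × 0.873 = 4.365
GRR = 0.49020 × 4.365 = 2.13972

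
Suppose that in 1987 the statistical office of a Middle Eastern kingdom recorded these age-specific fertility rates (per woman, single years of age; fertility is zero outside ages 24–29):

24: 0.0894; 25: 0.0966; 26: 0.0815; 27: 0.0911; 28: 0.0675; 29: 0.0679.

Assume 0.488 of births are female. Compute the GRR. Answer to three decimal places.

Proportion female at birth = 0.488.
Sum of ASFRs = 0.0894 + 0.0966 + 0.0815 + 0.0911 + 0.0675 + 0.0679 = 0.4940
TFR = 0.494
GRR = 0.488 × 0.494 = 0.24107

0.241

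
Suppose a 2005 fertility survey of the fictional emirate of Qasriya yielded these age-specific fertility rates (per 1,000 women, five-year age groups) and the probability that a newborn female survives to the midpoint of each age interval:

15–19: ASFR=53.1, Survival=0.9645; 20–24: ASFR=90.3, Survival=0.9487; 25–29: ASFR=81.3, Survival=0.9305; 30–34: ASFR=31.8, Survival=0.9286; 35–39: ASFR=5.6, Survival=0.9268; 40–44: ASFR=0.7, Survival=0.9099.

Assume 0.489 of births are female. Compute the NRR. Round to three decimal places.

Proportion female at birth = 0.489.
Each age group contributes 5 × ASFR × survival:
  15–19: 5 × 53.1/1000 × 0.9645 = 0.25607
  20–24: 5 × 90.3/1000 × 0.9487 = 0.42834
  25–29: 5 × 81.3/1000 × 0.9305 = 0.37825
  30–34: 5 × 31.8/1000 × 0.9286 = 0.14765
  35–39: 5 × 5.6/1000 × 0.9268 = 0.02595
  40–44: 5 × 0.7/1000 × 0.9099 = 0.00318
Sum = 1.23944
NRR = 0.489 × 1.23944 = 0.60609

0.606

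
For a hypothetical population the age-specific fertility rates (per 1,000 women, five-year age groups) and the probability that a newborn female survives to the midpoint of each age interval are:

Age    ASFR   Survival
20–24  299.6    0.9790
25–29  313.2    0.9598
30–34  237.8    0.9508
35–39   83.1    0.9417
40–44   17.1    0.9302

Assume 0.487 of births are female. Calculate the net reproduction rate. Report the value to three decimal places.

Proportion female at birth = 0.487.
Survival-weighted fertility by age (5·fₓ·Sₓ):
  20–24: 5 × 299.6/1000 × 0.9790 = 1.46654
  25–29: 5 × 313.2/1000 × 0.9598 = 1.50305
  30–34: 5 × 237.8/1000 × 0.9508 = 1.13050
  35–39: 5 × 83.1/1000 × 0.9417 = 0.39128
  40–44: 5 × 17.1/1000 × 0.9302 = 0.07953
Sum = 4.57090
NRR = 0.487 × 4.57090 = 2.22603
With NRR above 1 the population is above replacement fertility.

2.226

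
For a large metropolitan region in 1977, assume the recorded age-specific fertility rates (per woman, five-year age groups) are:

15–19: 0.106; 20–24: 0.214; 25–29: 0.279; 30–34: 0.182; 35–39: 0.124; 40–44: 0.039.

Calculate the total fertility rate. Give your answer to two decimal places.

4.72

Sum of ASFRs = 0.106 + 0.214 + 0.279 + 0.182 + 0.124 + 0.039 = 0.944
TFR = 5 × 0.944 = 4.72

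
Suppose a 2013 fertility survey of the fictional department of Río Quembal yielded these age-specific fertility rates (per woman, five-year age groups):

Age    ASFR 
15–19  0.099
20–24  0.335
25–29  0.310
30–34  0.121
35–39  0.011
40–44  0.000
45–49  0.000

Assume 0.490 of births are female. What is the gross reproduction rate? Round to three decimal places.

Proportion female at birth = 0.490.
Sum of ASFRs = 0.099 + 0.335 + 0.310 + 0.121 + 0.011 + 0.000 + 0.000 = 0.876
TFR = 5 × 0.876 = 4.38
GRR = 0.490 × 4.38 = 2.14620

2.146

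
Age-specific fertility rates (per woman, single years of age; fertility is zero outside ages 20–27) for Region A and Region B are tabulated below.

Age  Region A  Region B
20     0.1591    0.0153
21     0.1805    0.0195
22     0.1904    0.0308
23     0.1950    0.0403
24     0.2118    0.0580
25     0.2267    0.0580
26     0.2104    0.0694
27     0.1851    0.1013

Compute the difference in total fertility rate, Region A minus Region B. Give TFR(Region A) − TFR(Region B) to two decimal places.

Region A:
  Sum of ASFRs = 0.1591 + 0.1805 + 0.1904 + 0.1950 + 0.2118 + 0.2267 + 0.2104 + 0.1851 = 1.5590
  TFR = 1.559
Region B:
  Sum of ASFRs = 0.0153 + 0.0195 + 0.0308 + 0.0403 + 0.0580 + 0.0580 + 0.0694 + 0.1013 = 0.3926
  TFR = 0.3926
Difference = 1.559 − 0.3926 = 1.1664

1.17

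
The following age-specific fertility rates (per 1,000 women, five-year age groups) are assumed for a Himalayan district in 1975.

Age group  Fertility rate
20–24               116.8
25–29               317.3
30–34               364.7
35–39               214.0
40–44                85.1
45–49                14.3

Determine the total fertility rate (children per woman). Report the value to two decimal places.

Sum of ASFRs = 116.8 + 317.3 + 364.7 + 214.0 + 85.1 + 14.3 = 1112.2
TFR = 5 × 1112.2 / 1000 = 5.561

5.56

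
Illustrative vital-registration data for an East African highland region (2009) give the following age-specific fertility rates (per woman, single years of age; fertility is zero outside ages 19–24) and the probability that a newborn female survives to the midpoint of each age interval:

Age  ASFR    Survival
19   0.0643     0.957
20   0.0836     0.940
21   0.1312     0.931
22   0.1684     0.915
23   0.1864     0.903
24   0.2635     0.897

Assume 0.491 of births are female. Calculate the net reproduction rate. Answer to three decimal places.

0.403

Proportion female at birth = 0.491.
Survival-weighted fertility by age (1·fₓ·Sₓ):
  19: 1 × 0.0643 × 0.957 = 0.06154
  20: 1 × 0.0836 × 0.940 = 0.07858
  21: 1 × 0.1312 × 0.931 = 0.12215
  22: 1 × 0.1684 × 0.915 = 0.15409
  23: 1 × 0.1864 × 0.903 = 0.16832
  24: 1 × 0.2635 × 0.897 = 0.23636
Sum = 0.82104
NRR = 0.491 × 0.82104 = 0.40313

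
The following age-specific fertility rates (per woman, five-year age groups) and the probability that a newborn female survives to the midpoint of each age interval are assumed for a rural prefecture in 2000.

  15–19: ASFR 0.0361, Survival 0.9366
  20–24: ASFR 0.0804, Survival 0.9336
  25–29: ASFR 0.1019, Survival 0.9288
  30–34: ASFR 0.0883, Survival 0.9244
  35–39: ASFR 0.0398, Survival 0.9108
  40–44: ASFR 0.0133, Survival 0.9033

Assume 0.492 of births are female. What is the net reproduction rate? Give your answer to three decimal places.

Proportion female at birth = 0.492.
Each age group contributes 5 × ASFR × survival:
  15–19: 5 × 0.0361 × 0.9366 = 0.16906
  20–24: 5 × 0.0804 × 0.9336 = 0.37531
  25–29: 5 × 0.1019 × 0.9288 = 0.47322
  30–34: 5 × 0.0883 × 0.9244 = 0.40812
  35–39: 5 × 0.0398 × 0.9108 = 0.18125
  40–44: 5 × 0.0133 × 0.9033 = 0.06007
Sum = 1.66703
NRR = 0.492 × 1.66703 = 0.82018

0.820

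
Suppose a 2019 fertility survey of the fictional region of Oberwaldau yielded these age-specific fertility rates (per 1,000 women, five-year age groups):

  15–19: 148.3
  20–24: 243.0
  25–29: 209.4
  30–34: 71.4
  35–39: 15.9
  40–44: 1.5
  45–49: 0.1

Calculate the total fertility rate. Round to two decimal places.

Sum of ASFRs = 148.3 + 243.0 + 209.4 + 71.4 + 15.9 + 1.5 + 0.1 = 689.6
TFR = 5 × 689.6 / 1000 = 3.448

3.45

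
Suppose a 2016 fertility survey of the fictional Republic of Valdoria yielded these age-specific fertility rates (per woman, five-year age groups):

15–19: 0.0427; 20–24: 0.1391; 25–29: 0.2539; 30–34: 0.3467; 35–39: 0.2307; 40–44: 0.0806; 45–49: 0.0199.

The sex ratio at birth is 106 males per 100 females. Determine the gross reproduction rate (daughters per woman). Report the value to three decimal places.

2.703

Proportion female at birth = 100 / (100 + 106) = 0.48544.
Sum of ASFRs = 0.0427 + 0.1391 + 0.2539 + 0.3467 + 0.2307 + 0.0806 + 0.0199 = 1.1136
TFR = 5 × 1.1136 = 5.568
GRR = 0.48544 × 5.568 = 2.70293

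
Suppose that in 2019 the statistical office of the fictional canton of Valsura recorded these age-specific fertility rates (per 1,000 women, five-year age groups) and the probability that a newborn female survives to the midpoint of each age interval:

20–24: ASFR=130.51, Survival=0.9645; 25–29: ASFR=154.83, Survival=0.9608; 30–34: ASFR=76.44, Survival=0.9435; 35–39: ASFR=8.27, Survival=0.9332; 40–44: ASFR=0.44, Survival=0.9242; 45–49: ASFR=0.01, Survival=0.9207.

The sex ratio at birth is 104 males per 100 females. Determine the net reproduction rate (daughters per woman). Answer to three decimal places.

0.870

Proportion female at birth = 100 / (100 + 104) = 0.49020.
Per-age-group product (5 × ASFR × survival probability):
  20–24: 5 × 130.51/1000 × 0.9645 = 0.62938
  25–29: 5 × 154.83/1000 × 0.9608 = 0.74380
  30–34: 5 × 76.44/1000 × 0.9435 = 0.36061
  35–39: 5 × 8.27/1000 × 0.9332 = 0.03859
  40–44: 5 × 0.44/1000 × 0.9242 = 0.00203
  45–49: 5 × 0.01/1000 × 0.9207 = 0.00005
Sum = 1.77446
NRR = 0.49020 × 1.77446 = 0.86984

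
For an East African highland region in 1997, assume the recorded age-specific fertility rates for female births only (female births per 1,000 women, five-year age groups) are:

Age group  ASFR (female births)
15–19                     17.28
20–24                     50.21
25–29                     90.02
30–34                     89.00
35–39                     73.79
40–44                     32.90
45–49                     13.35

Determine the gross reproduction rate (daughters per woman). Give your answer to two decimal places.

Sum of female ASFRs = 17.28 + 50.21 + 90.02 + 89.00 + 73.79 + 32.90 + 13.35 = 366.55
GRR = 5 × 366.55 / 1000 = 1.83275

1.83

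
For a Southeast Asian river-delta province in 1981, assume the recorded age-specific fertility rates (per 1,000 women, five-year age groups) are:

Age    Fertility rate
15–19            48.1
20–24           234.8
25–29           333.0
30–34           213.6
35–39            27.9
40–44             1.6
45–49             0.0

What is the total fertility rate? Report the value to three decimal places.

4.295

Sum of ASFRs = 48.1 + 234.8 + 333.0 + 213.6 + 27.9 + 1.6 + 0.0 = 859.0
TFR = 5 × 859.0 / 1000 = 4.295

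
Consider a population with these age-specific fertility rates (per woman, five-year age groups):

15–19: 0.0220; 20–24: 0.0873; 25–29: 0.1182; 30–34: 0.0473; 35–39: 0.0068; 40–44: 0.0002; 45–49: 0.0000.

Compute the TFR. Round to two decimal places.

1.41

Sum of ASFRs = 0.0220 + 0.0873 + 0.1182 + 0.0473 + 0.0068 + 0.0002 + 0.0000 = 0.2818
TFR = 5 × 0.2818 = 1.409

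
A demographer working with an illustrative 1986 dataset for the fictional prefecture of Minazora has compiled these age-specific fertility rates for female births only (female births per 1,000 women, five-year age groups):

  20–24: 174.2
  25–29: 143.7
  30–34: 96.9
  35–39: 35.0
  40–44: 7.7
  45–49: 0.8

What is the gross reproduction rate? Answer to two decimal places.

2.29

Sum of female ASFRs = 174.2 + 143.7 + 96.9 + 35.0 + 7.7 + 0.8 = 458.3
GRR = 5 × 458.3 / 1000 = 2.2915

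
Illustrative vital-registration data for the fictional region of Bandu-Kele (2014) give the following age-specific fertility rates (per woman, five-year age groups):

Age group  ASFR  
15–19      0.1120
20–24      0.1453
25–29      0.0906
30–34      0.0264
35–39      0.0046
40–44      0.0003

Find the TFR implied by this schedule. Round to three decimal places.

Sum of ASFRs = 0.1120 + 0.1453 + 0.0906 + 0.0264 + 0.0046 + 0.0003 = 0.3792
TFR = 5 × 0.3792 = 1.896

1.896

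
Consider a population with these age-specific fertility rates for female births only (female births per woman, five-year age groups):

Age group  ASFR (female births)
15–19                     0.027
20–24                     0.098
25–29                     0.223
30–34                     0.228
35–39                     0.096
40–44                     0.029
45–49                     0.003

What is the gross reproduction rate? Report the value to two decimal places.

3.52

Sum of female ASFRs = 0.027 + 0.098 + 0.223 + 0.228 + 0.096 + 0.029 + 0.003 = 0.704
GRR = 5 × 0.704 = 3.52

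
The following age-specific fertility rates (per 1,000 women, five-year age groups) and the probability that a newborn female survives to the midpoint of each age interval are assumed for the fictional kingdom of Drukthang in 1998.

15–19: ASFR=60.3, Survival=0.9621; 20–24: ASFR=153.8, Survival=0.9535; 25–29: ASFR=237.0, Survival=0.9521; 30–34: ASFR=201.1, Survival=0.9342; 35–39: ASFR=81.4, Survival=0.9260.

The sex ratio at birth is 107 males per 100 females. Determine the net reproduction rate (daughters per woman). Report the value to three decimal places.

1.675

Proportion female at birth = 100 / (100 + 107) = 0.48309.
Each age group contributes 5 × ASFR × survival:
  15–19: 5 × 60.3/1000 × 0.9621 = 0.29007
  20–24: 5 × 153.8/1000 × 0.9535 = 0.73324
  25–29: 5 × 237.0/1000 × 0.9521 = 1.12824
  30–34: 5 × 201.1/1000 × 0.9342 = 0.93934
  35–39: 5 × 81.4/1000 × 0.9260 = 0.37688
Sum = 3.46777
NRR = 0.48309 × 3.46777 = 1.67525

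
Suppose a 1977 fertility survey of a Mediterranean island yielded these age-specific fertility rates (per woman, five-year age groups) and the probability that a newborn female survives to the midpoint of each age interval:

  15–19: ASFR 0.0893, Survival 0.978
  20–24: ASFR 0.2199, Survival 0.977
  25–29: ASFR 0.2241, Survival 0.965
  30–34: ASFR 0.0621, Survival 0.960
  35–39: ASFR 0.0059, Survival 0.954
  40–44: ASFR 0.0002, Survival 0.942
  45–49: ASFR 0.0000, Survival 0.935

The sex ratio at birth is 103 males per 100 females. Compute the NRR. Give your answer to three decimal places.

Proportion female at birth = 100 / (100 + 103) = 0.49261.
Weighting each age-specific rate by interval width and survival:
  15–19: 5 × 0.0893 × 0.978 = 0.43668
  20–24: 5 × 0.2199 × 0.977 = 1.07421
  25–29: 5 × 0.2241 × 0.965 = 1.08128
  30–34: 5 × 0.0621 × 0.960 = 0.29808
  35–39: 5 × 0.0059 × 0.954 = 0.02814
  40–44: 5 × 0.0002 × 0.942 = 0.00094
  45–49: 5 × 0.0000 × 0.935 = 0.00000
Sum = 2.91933
NRR = 0.49261 × 2.91933 = 1.43809

1.438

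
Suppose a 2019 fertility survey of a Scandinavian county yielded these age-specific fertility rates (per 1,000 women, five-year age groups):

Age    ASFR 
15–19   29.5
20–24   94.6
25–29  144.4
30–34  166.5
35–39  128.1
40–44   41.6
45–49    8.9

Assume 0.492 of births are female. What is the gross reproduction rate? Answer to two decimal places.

Proportion female at birth = 0.492.
Sum of ASFRs = 29.5 + 94.6 + 144.4 + 166.5 + 128.1 + 41.6 + 8.9 = 613.6
TFR = 5 × 613.6 / 1000 = 3.068
GRR = 0.492 × 3.068 = 1.50946

1.51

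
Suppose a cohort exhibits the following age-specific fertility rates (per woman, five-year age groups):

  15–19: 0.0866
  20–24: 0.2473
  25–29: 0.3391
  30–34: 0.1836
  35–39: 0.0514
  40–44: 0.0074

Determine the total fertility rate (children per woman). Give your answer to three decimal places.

4.577

Sum of ASFRs = 0.0866 + 0.2473 + 0.3391 + 0.1836 + 0.0514 + 0.0074 = 0.9154
TFR = 5 × 0.9154 = 4.577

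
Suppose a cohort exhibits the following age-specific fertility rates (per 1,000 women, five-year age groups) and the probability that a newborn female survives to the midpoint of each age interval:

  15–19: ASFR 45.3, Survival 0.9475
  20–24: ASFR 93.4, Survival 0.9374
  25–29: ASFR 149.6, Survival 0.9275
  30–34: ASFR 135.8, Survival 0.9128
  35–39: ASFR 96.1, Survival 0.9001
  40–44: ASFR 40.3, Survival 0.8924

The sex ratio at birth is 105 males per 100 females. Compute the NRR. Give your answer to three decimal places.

1.258

Proportion female at birth = 100 / (100 + 105) = 0.48780.
Weighting each age-specific rate by interval width and survival:
  15–19: 5 × 45.3/1000 × 0.9475 = 0.21461
  20–24: 5 × 93.4/1000 × 0.9374 = 0.43777
  25–29: 5 × 149.6/1000 × 0.9275 = 0.69377
  30–34: 5 × 135.8/1000 × 0.9128 = 0.61979
  35–39: 5 × 96.1/1000 × 0.9001 = 0.43250
  40–44: 5 × 40.3/1000 × 0.8924 = 0.17982
Sum = 2.57826
NRR = 0.48780 × 2.57826 = 1.25768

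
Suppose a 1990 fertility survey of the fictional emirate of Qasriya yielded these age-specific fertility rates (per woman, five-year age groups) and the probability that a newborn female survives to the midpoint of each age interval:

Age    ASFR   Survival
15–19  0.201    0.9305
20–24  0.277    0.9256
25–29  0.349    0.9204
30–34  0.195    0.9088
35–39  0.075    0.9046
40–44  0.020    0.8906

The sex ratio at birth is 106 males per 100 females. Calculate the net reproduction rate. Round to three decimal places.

Proportion female at birth = 100 / (100 + 106) = 0.48544.
Per-age-group product (5 × ASFR × survival probability):
  15–19: 5 × 0.201 × 0.9305 = 0.93515
  20–24: 5 × 0.277 × 0.9256 = 1.28196
  25–29: 5 × 0.349 × 0.9204 = 1.60610
  30–34: 5 × 0.195 × 0.9088 = 0.88608
  35–39: 5 × 0.075 × 0.9046 = 0.33923
  40–44: 5 × 0.020 × 0.8906 = 0.08906
Sum = 5.13758
NRR = 0.48544 × 5.13758 = 2.49399

2.494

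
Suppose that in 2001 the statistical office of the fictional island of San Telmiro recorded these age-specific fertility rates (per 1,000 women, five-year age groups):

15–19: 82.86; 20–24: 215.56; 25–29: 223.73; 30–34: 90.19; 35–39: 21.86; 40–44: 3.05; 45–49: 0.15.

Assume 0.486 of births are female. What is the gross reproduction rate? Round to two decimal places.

Proportion female at birth = 0.486.
Sum of ASFRs = 82.86 + 215.56 + 223.73 + 90.19 + 21.86 + 3.05 + 0.15 = 637.40
TFR = 5 × 637.40 / 1000 = 3.187
GRR = 0.486 × 3.187 = 1.54888

1.55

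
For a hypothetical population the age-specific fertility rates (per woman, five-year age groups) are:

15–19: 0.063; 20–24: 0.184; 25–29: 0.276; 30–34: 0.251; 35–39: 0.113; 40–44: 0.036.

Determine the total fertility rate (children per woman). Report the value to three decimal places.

4.615

Sum of ASFRs = 0.063 + 0.184 + 0.276 + 0.251 + 0.113 + 0.036 = 0.923
TFR = 5 × 0.923 = 4.615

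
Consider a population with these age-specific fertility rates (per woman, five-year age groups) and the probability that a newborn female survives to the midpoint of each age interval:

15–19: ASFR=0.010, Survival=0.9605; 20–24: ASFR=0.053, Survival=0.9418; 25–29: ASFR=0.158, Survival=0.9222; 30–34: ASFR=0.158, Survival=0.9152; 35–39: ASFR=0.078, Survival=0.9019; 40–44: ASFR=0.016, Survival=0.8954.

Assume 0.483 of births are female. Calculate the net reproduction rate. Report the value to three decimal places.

Proportion female at birth = 0.483.
Survival-weighted fertility by age (5·fₓ·Sₓ):
  15–19: 5 × 0.010 × 0.9605 = 0.04803
  20–24: 5 × 0.053 × 0.9418 = 0.24958
  25–29: 5 × 0.158 × 0.9222 = 0.72854
  30–34: 5 × 0.158 × 0.9152 = 0.72301
  35–39: 5 × 0.078 × 0.9019 = 0.35174
  40–44: 5 × 0.016 × 0.8954 = 0.07163
Sum = 2.17253
NRR = 0.483 × 2.17253 = 1.04933
With NRR above 1 the population is above replacement fertility.

1.049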